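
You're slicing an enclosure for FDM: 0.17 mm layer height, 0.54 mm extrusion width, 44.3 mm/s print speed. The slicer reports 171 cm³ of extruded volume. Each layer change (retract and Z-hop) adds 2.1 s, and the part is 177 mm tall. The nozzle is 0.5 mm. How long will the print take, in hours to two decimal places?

Extrusion cross-section = 0.17 × 0.54 = 0.0918 mm².
Path length: 171000 mm³ / 0.0918 mm² → 1862745.1 mm.
Print-move time = 1862745.1 / 44.3 = 42048.4 s.
Layers = ⌈177/0.17⌉ = 1042.
Z-hop total = 1042 × 2.1, so 2188.2 s.
Total = 42048.4 + 2188.2 = 44236.6 s = 12.29 hours.

12.29 hours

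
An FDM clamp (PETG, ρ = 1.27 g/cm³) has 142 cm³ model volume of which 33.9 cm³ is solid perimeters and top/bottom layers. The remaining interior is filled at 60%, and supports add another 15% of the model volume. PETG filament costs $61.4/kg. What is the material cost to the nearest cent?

Interior volume: 142 − 33.9 → 108.1 cm³.
Infill volume = 0.60 × 108.1, so 64.86 cm³.
Support: 0.15 × 142 → 21.3 cm³.
Total extruded = 33.9 + 64.86 + 21.3 = 120.06 cm³.
Mass: 120.06 × 1.27 → 152.4762 g.
Cost = 152.4762 g / 1000 × $61.4/kg = $9.36.

$9.36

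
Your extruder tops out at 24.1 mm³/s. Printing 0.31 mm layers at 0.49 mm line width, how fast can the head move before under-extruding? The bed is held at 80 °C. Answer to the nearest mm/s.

159 mm/s

Bead cross-section: 0.31 × 0.49 → 0.1519 mm².
Max speed = 24.1 / 0.1519 = 158.66 ≈ 159 mm/s.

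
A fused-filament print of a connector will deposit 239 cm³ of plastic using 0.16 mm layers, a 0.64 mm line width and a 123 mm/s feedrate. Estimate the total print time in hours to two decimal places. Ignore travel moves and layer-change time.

5.27 hours

Line area: 0.16 × 0.64 → 0.1024 mm².
Toolpath length = 239 cm³ / 0.1024 mm² = 239000 / 0.1024 = 2333984.4 mm.
Extrusion time: 2333984.4 / 123 → 18975.5 s.
Converting: 18975.5 s = 5.27 hours.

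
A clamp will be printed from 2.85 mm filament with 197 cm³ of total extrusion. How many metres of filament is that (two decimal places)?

Cross-section of 2.85 mm filament: π·(2.85/2)² = 6.3794 mm².
Length = 197 cm³ / 6.3794 mm² = 197000 / 6.3794 = 30880.65 mm = 30.88 m.

30.88 m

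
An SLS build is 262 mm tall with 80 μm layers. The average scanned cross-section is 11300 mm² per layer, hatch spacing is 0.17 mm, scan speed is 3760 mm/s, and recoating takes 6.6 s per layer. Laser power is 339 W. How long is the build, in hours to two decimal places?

Number of layers: 262 / 0.08 → 3275 (rounded up).
Per-layer scan distance = 11300 / 0.17 = 66470.6 mm.
Laser time per layer: 66470.6 / 3760 → 17.6784 s.
Per-layer time: 17.6784 + 6.6 → 24.2784 s.
Build time = 3275 × 24.2784 = 79511.76 s = 22.09 hours.

22.09 hours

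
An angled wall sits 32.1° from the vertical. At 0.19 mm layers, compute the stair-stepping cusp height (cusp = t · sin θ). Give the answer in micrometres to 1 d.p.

101.0 μm

h_c = t·sin θ = 0.19 × 0.5314 = 0.100966 mm (101.0 μm).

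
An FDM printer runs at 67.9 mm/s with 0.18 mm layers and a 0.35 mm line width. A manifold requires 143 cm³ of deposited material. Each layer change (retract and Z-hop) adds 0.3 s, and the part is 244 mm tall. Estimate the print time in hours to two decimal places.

9.40 hours

Extrusion cross-section: 0.18 × 0.35 → 0.063 mm².
Total extruded path = 143000/0.063 = 2269841.3 mm.
Extrusion time = 2269841.3 / 67.9 = 33429.2 s.
Layer count = ceil(244 / 0.18) = 1356.
Non-print overhead = 1356 × 0.3, so 406.8 s.
Total = 33429.2 + 406.8 = 33836 s = 9.40 hours.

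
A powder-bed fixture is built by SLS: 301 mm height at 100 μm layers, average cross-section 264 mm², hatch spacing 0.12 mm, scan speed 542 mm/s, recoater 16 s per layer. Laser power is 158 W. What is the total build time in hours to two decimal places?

Layer count = ceil(301 / 0.1) = 3010.
Hatch length per layer: 264 / 0.12 → 2200 mm.
Scan time per layer: 2200 / 542 → 4.059 s.
Time per layer: 4.059 + 16 → 20.059 s.
3010 layers × 20.059 s/layer = 60377.59 s, i.e. 16.77 hours.

16.77 hours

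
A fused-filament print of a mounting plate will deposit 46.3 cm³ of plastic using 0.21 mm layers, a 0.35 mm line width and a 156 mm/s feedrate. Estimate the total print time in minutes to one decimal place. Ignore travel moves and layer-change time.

Bead cross-section = 0.21 × 0.35 = 0.0735 mm².
Path length: 46300 mm³ / 0.0735 mm² → 629932 mm.
Extrusion time: 629932 / 156 → 4038 s.
4038 s = 67.3 minutes.

67.3 minutes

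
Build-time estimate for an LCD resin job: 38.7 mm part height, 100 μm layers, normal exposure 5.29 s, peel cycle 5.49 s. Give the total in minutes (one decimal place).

69.5 minutes

Layer count = ceil(38.7 / 0.1) = 387.
Each layer takes = 5.29 + 5.49 = 10.78 s.
Total = 387 × 10.78 = 4171.86 s = 69.5 minutes.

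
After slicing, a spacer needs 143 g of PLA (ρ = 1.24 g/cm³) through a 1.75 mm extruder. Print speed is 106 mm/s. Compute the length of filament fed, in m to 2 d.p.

Volume = 143 g / 1.24 g·cm⁻³ = 115.3226 cm³ = 115322.6 mm³.
Cross-section of 1.75 mm filament: π·(1.75/2)² = 2.4053 mm².
Length = 115322.6 / 2.4053 = 47945.2 mm = 47.95 m.

47.95 m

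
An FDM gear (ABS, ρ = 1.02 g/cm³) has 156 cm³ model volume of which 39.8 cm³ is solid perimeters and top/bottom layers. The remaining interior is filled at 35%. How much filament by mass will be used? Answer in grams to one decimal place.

82.1 g

Volume inside the shell = 156 − 39.8, so 116.2 cm³.
Infill volume: 0.35 × 116.2 → 40.67 cm³.
Total extruded: 39.8 + 40.67 → 80.47 cm³.
Mass = 80.47 × 1.02 = 82.0794 g.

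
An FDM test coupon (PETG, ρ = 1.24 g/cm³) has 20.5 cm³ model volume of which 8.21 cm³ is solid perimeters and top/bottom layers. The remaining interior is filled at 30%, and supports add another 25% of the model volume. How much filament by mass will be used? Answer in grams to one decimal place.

Interior volume: 20.5 − 8.21 → 12.29 cm³.
Deposited infill = 0.30 × 12.29 = 3.687 cm³.
Support = 0.25 × 20.5, so 5.125 cm³.
Total extruded: 8.21 + 3.687 + 5.125 → 17.022 cm³.
Mass: 17.022 × 1.24 → 21.10728 g.

21.1 g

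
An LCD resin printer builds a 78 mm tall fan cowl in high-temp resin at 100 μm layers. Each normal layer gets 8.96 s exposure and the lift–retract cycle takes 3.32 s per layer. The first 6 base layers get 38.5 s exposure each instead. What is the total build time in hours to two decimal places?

2.71 hours

Layer count = ceil(78 / 0.1) = 780.
Base layers = 6 × (38.5 + 3.32), so 250.92 s.
Regular layers: 774 × (8.96 + 3.32) → 9504.72 s.
Total = 250.92 + 9504.72 = 9755.64 s = 2.71 hours.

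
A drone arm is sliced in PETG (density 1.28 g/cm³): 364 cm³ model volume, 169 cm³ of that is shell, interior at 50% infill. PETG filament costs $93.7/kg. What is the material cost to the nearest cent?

$31.96

Infill region = 364 − 169 = 195 cm³.
Infill volume: 0.50 × 195 → 97.5 cm³.
Deposited volume = 169 + 97.5 = 266.5 cm³.
Mass = 266.5 × 1.28 = 341.12 g.
At $93.7/kg: 341.12/1000 × 93.7 = $31.96.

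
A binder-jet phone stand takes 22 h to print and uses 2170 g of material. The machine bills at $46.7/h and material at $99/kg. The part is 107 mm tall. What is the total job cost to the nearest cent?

$1242.23

Machine cost: 46.7 × 22 → $1027.40.
Feedstock cost = 99 × 2170/1000, so $214.83.
Total = 1027.40 + 214.83 = $1242.23.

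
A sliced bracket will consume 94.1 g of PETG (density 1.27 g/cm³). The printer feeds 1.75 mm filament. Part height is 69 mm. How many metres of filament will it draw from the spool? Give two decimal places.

30.80 m

Extruded volume: 94.1/1.27 = 74.0945 cm³ (74094.5 mm³).
Cross-section of 1.75 mm filament: π·(1.75/2)² = 2.4053 mm².
L = V/A = 74094.5/2.4053 = 30804.68 mm → 30.80 m.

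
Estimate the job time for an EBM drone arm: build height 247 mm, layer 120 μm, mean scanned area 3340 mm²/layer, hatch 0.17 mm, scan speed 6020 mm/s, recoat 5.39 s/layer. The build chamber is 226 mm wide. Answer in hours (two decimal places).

4.95 hours

Number of layers: 247 / 0.12 → 2059 (rounded up).
Per-layer scan distance = 3340 / 0.17 = 19647.1 mm.
Scan time per layer = 19647.1 / 6020 = 3.2636 s.
Time per layer: 3.2636 + 5.39 → 8.6536 s.
Build time = 2059 × 8.6536 = 17817.7624 s = 4.95 hours.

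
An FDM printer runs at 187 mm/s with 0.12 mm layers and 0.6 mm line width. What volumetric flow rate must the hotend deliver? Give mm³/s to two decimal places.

Extrusion cross-section = 0.12 × 0.6 = 0.072 mm².
Volumetric flow = 187 × 0.072 = 13.46 mm³/s.

13.46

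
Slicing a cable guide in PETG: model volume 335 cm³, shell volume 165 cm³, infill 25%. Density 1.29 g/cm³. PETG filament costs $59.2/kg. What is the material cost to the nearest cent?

$15.85

Infill region = 335 − 165, so 170 cm³.
Infill volume: 0.25 × 170 → 42.5 cm³.
Deposited volume = 165 + 42.5, so 207.5 cm³.
Mass = 207.5 × 1.29, so 267.675 g.
Cost = 267.675 g / 1000 × $59.2/kg = $15.85.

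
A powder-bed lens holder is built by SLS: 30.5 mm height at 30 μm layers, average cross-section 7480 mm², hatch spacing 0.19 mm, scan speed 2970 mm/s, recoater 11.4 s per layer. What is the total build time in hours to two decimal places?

6.97 hours

Layer count = ceil(30.5 / 0.03) = 1017.
Hatch length per layer = 7480 / 0.19, so 39368.4 mm.
Per-layer scan time = 39368.4 / 2970 = 13.2554 s.
Time per layer = 13.2554 + 11.4 = 24.6554 s.
Build time = 1017 × 24.6554 = 25074.5418 s = 6.97 hours.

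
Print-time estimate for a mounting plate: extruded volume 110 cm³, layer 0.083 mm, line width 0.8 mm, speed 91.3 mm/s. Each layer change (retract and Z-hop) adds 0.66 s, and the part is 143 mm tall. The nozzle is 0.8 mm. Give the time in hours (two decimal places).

5.36 hours

Line area = 0.083 × 0.8, so 0.0664 mm².
Total extruded path = 110000/0.0664 = 1656626.5 mm.
Time extruding = 1656626.5 / 91.3, so 18144.9 s.
Layers = ⌈143/0.083⌉ = 1723.
Layer-change overhead = 1723 × 0.66, so 1137.18 s.
Altogether 18144.9 + 1137.18 = 19282.08 s, i.e. 5.36 hours.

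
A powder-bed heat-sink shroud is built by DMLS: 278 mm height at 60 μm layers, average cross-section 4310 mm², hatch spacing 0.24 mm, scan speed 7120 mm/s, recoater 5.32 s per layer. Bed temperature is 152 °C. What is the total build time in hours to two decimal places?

10.09 hours

Number of layers: 278 / 0.06 → 4634 (rounded up).
Scan path per layer = 4310 / 0.24 = 17958.3 mm.
Per-layer scan time = 17958.3 / 7120, so 2.5222 s.
Layer cycle = 2.5222 + 5.32, so 7.8422 s.
Total: 4634 × 7.8422 s = 36340.7548 s → 10.09 hours.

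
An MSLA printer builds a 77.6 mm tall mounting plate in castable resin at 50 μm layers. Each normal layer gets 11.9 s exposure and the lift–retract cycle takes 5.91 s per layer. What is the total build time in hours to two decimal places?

7.68 hours

Number of layers: 77.6 / 0.05 → 1552 (rounded up).
Each layer takes = 11.9 + 5.91, so 17.81 s.
Build time: 1552 × 17.81 s = 27641.12 s, i.e. 7.68 hours.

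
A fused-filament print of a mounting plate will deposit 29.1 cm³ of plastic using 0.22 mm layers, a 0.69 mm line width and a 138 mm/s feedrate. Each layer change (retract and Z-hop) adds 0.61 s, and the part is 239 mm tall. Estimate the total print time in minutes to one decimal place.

34.2 minutes

Extrusion cross-section = 0.22 × 0.69, so 0.1518 mm².
Toolpath length = 29.1 cm³ / 0.1518 mm² = 29100 / 0.1518 = 191699.6 mm.
Time extruding = 191699.6 / 138, so 1389.1 s.
Layers = ⌈239/0.22⌉ = 1087.
Non-print overhead = 1087 × 0.61, so 663.07 s.
Altogether 1389.1 + 663.07 = 2052.17 s, i.e. 34.2 minutes.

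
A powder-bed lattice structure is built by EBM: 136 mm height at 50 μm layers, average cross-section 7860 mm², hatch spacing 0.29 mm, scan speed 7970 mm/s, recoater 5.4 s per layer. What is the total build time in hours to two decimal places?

Layers = ⌈136/0.05⌉ = 2720.
Per-layer scan distance: 7860 / 0.29 → 27103.4 mm.
Per-layer scan time = 27103.4 / 7970 = 3.4007 s.
Layer cycle: 3.4007 + 5.4 → 8.8007 s.
Total: 2720 × 8.8007 s = 23937.904 s → 6.65 hours.

6.65 hours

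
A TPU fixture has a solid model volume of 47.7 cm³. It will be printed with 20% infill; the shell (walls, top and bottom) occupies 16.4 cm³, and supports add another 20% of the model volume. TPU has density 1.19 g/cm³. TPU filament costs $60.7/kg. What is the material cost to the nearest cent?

$2.33

Interior volume = 47.7 − 16.4, so 31.3 cm³.
Infill deposited: 0.20 × 31.3 → 6.26 cm³.
Support = 0.20 × 47.7 = 9.54 cm³.
Deposited volume = 16.4 + 6.26 + 9.54 = 32.2 cm³.
Mass = 32.2 × 1.19, so 38.318 g.
Cost = 38.318 g / 1000 × $60.7/kg = $2.33.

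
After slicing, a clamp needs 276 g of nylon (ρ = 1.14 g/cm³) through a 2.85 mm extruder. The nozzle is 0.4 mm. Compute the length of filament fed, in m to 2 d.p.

37.95 m

Extruded volume: 276/1.14 = 242.1053 cm³ (242105.3 mm³).
Cross-section of 2.85 mm filament: π·(2.85/2)² = 6.3794 mm².
L = V/A = 242105.3/6.3794 = 37951.11 mm → 37.95 m.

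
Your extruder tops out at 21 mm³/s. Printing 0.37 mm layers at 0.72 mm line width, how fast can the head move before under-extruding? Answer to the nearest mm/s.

79 mm/s

Bead cross-section = 0.37 × 0.72, so 0.2664 mm².
v_max = Q/A = 21/0.2664 = 78.83 mm/s → 79 mm/s.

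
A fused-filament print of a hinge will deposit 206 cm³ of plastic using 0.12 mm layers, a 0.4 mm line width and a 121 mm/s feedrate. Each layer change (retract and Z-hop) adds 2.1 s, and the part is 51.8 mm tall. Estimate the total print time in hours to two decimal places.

Bead cross-section = 0.12 × 0.4, so 0.048 mm².
Path length: 206000 mm³ / 0.048 mm² → 4291666.7 mm.
Extrusion time = 4291666.7 / 121 = 35468.3 s.
Layers = ⌈51.8/0.12⌉ = 432.
Non-print overhead = 432 × 2.1, so 907.2 s.
Altogether 35468.3 + 907.2 = 36375.5 s, i.e. 10.10 hours.

10.10 hours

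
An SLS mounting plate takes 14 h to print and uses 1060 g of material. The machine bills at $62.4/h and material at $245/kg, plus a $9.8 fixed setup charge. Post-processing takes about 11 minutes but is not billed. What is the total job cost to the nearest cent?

$1143.10

Time charge = 62.4 × 14 = $873.60.
Material charge = 245 × 1060/1000 = $259.70.
Total = 873.60 + 259.70 + 9.8 = $1143.10.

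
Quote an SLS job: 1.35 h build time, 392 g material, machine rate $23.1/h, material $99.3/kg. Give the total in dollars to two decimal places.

Time charge = 23.1 × 1.35 = $31.185.
Material cost = 99.3 × 392/1000, so $38.9256.
Total = 31.185 + 38.9256 = 70.1106 ≈ $70.11.

$70.11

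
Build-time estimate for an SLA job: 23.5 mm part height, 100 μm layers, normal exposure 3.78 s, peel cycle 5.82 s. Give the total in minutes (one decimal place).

Layers = ⌈23.5/0.1⌉ = 235.
Each layer takes = 3.78 + 5.82 = 9.6 s.
Build time: 235 × 9.6 s = 2256 s, i.e. 37.6 minutes.

37.6 minutes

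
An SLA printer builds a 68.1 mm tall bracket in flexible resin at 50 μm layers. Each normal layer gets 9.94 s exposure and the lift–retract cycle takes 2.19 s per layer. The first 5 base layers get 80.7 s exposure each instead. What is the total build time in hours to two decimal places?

Layer count = ceil(68.1 / 0.05) = 1362.
Burn-in layers = 5 × (80.7 + 2.19), so 414.45 s.
Remaining layers = 1357 × (9.94 + 2.19) = 16460.41 s.
Total = 414.45 + 16460.41 = 16874.86 s = 4.69 hours.

4.69 hours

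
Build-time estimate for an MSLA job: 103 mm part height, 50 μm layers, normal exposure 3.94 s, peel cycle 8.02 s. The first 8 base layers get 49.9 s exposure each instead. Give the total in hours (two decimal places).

6.95 hours

Layers = ⌈103/0.05⌉ = 2060.
Burn-in layers = 8 × (49.9 + 8.02), so 463.36 s.
Regular layers = 2052 × (3.94 + 8.02) = 24541.92 s.
Sum: 463.36 + 24541.92 = 25005.28 s → 6.95 hours.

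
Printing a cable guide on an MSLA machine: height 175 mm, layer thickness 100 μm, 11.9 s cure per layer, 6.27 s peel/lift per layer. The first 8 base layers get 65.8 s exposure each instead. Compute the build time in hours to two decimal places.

Number of layers: 175 / 0.1 → 1750 (rounded up).
Base layers = 8 × (65.8 + 6.27) = 576.56 s.
Normal layers: 1742 × (11.9 + 6.27) → 31652.14 s.
Total = 576.56 + 31652.14 = 32228.7 s = 8.95 hours.

8.95 hours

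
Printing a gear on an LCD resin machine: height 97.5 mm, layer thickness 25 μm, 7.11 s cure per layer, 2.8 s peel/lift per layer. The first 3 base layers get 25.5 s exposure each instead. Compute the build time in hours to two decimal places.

Number of layers: 97.5 / 0.025 → 3900 (rounded up).
Bottom layers: 3 × (25.5 + 2.8) → 84.9 s.
Normal layers: 3897 × (7.11 + 2.8) → 38619.27 s.
Total = 84.9 + 38619.27 = 38704.17 s = 10.75 hours.

10.75 hours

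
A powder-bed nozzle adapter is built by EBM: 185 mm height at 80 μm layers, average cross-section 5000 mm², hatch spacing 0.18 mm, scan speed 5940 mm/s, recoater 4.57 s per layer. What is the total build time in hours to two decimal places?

Layer count = ceil(185 / 0.08) = 2313.
Hatch length per layer: 5000 / 0.18 → 27777.8 mm.
Beam time per layer = 27777.8 / 5940 = 4.6764 s.
Layer cycle = 4.6764 + 4.57, so 9.2464 s.
2313 layers × 9.2464 s/layer = 21386.9232 s, i.e. 5.94 hours.

5.94 hours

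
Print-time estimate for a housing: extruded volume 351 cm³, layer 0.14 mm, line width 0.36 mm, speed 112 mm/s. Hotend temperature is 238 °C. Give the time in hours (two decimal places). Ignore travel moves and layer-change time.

Extrusion cross-section = 0.14 × 0.36, so 0.0504 mm².
Toolpath length = 351 cm³ / 0.0504 mm² = 351000 / 0.0504 = 6964285.7 mm.
Extrusion time: 6964285.7 / 112 → 62181.1 s.
62181.1 s = 17.27 hours.

17.27 hours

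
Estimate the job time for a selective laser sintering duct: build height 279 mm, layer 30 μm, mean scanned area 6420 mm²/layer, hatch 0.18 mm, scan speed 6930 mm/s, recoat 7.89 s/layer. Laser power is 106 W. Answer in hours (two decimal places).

Number of layers: 279 / 0.03 → 9300 (rounded up).
Per-layer scan distance = 6420 / 0.18, so 35666.7 mm.
Per-layer scan time = 35666.7 / 6930, so 5.1467 s.
Per-layer time = 5.1467 + 7.89, so 13.0367 s.
Total: 9300 × 13.0367 s = 121241.31 s → 33.68 hours.

33.68 hours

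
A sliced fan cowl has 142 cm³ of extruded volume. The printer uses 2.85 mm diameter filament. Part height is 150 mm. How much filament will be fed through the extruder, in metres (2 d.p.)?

22.26 m

Cross-section of 2.85 mm filament: π·(2.85/2)² = 6.3794 mm².
L = 142000 mm³ / 6.3794 mm² = 22259.15 mm, i.e. 22.26 m.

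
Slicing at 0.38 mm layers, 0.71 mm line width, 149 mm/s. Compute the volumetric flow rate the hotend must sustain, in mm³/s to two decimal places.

40.20

Extrusion cross-section: 0.38 × 0.71 → 0.2698 mm².
Q = v·A = 149 × 0.2698 = 40.20 mm³/s.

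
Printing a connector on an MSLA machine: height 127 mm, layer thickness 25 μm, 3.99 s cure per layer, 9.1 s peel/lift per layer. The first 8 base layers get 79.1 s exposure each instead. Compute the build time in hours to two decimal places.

18.64 hours

Number of layers: 127 / 0.025 → 5080 (rounded up).
Bottom layers = 8 × (79.1 + 9.1), so 705.6 s.
Regular layers: 5072 × (3.99 + 9.1) → 66392.48 s.
Sum: 705.6 + 66392.48 = 67098.08 s → 18.64 hours.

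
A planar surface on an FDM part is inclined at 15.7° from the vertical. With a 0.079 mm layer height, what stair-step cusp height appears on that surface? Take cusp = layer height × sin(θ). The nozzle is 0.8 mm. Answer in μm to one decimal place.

h_c = t·sin θ = 0.079 × 0.2706 = 0.021377 mm (21.4 μm).

21.4 μm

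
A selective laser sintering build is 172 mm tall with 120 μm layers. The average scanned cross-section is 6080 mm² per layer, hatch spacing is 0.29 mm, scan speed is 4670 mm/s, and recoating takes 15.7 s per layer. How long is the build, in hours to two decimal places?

8.04 hours

Layers = ⌈172/0.12⌉ = 1434.
Hatch length per layer = 6080 / 0.29 = 20965.5 mm.
Scan time per layer: 20965.5 / 4670 → 4.4894 s.
Layer cycle = 4.4894 + 15.7, so 20.1894 s.
Total: 1434 × 20.1894 s = 28951.5996 s → 8.04 hours.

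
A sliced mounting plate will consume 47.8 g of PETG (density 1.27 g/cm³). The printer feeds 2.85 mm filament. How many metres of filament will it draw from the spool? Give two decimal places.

5.90 m

Extruded volume: 47.8/1.27 = 37.6378 cm³ (37637.8 mm³).
Cross-section of 2.85 mm filament: π·(2.85/2)² = 6.3794 mm².
L = V/A = 37637.8/6.3794 = 5899.9 mm → 5.90 m.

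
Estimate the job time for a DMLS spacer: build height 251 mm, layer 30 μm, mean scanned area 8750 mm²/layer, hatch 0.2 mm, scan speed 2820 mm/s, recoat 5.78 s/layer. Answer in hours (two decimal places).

Layer count = ceil(251 / 0.03) = 8367.
Scan path per layer: 8750 / 0.2 → 43750 mm.
Laser time per layer = 43750 / 2820 = 15.5142 s.
Per-layer time = 15.5142 + 5.78 = 21.2942 s.
Total: 8367 × 21.2942 s = 178168.5714 s → 49.49 hours.

49.49 hours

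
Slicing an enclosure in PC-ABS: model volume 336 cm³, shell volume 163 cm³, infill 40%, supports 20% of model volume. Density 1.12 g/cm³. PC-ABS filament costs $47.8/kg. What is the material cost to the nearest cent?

$16.03

Infill region: 336 − 163 → 173 cm³.
Infill volume: 0.40 × 173 → 69.2 cm³.
Support = 0.20 × 336 = 67.2 cm³.
Total printed volume: 163 + 69.2 + 67.2 → 299.4 cm³.
Mass = 299.4 × 1.12 = 335.328 g.
Cost = 335.328 g / 1000 × $47.8/kg = $16.03.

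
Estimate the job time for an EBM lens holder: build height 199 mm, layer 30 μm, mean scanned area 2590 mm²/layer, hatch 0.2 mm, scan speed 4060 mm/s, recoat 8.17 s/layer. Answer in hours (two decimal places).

20.93 hours

Layers = ⌈199/0.03⌉ = 6634.
Scan path per layer = 2590 / 0.2, so 12950 mm.
Beam time per layer: 12950 / 4060 → 3.1897 s.
Per-layer time = 3.1897 + 8.17 = 11.3597 s.
6634 layers × 11.3597 s/layer = 75360.2498 s, i.e. 20.93 hours.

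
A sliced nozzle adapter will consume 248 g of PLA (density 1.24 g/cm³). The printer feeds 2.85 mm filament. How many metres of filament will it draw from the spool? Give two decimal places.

31.35 m

Extruded volume: 248/1.24 = 200 cm³ (200000 mm³).
Filament cross-section = π × (2.85/2)² = 6.3794 mm².
L = V/A = 200000/6.3794 = 31350.91 mm → 31.35 m.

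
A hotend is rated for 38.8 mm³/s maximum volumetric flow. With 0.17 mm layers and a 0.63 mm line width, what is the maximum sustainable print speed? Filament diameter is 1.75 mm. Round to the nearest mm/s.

362 mm/s

A = 0.17 × 0.63, so 0.1071 mm².
Max speed = 38.8 / 0.1071 = 362.28 ≈ 362 mm/s.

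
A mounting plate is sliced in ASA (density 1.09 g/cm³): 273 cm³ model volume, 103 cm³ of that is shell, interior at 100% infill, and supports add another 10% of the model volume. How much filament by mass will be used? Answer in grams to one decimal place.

Volume inside the shell = 273 − 103 = 170 cm³.
Infill volume: 1.00 × 170 → 170 cm³.
Support = 0.10 × 273 = 27.3 cm³.
Deposited volume = 103 + 170 + 27.3, so 300.3 cm³.
Mass = 300.3 × 1.09, so 327.327 g.

327.3 g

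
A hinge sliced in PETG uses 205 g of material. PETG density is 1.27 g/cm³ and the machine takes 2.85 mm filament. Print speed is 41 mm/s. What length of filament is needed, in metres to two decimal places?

Extruded volume: 205/1.27 = 161.4173 cm³ (161417.3 mm³).
Cross-section of 2.85 mm filament: π·(2.85/2)² = 6.3794 mm².
L = V/A = 161417.3/6.3794 = 25302.9 mm → 25.30 m.

25.30 m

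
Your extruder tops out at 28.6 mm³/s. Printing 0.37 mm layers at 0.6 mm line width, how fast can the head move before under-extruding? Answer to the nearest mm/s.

Extrusion cross-section = 0.37 × 0.6, so 0.222 mm².
v_max = Q/A = 28.6/0.222 = 128.83 mm/s → 129 mm/s.

129 mm/s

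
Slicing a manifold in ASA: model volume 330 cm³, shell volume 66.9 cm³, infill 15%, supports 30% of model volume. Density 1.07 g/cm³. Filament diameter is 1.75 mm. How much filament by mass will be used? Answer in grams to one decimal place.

219.7 g

Interior volume = 330 − 66.9, so 263.1 cm³.
Infill volume = 0.15 × 263.1 = 39.465 cm³.
Support: 0.30 × 330 → 99 cm³.
Total printed volume = 66.9 + 39.465 + 99, so 205.365 cm³.
Mass = 205.365 × 1.07 = 219.74055 g.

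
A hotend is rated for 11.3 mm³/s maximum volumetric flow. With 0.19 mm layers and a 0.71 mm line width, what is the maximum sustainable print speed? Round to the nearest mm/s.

Bead cross-section: 0.19 × 0.71 → 0.1349 mm².
Max speed = 11.3 / 0.1349 = 83.77 ≈ 84 mm/s.

84 mm/s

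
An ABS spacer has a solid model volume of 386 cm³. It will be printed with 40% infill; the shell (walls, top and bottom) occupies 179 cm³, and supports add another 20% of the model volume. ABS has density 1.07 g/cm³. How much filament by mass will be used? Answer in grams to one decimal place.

362.7 g

Infill region = 386 − 179, so 207 cm³.
Infill deposited: 0.40 × 207 → 82.8 cm³.
Support = 0.20 × 386, so 77.2 cm³.
Deposited volume: 179 + 82.8 + 77.2 → 339 cm³.
Mass = 339 × 1.07 = 362.73 g.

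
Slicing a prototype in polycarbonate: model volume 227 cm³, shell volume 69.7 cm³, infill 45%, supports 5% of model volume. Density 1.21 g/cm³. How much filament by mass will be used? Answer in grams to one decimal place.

183.7 g

Infill region: 227 − 69.7 → 157.3 cm³.
Infill deposited: 0.45 × 157.3 → 70.785 cm³.
Support = 0.05 × 227, so 11.35 cm³.
Total extruded = 69.7 + 70.785 + 11.35 = 151.835 cm³.
Mass: 151.835 × 1.21 → 183.72035 g.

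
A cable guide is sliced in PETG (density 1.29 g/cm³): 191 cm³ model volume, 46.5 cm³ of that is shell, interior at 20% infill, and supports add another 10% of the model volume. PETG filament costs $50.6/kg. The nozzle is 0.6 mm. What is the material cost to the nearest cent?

Interior volume: 191 − 46.5 → 144.5 cm³.
Deposited infill: 0.20 × 144.5 → 28.9 cm³.
Support: 0.10 × 191 → 19.1 cm³.
Deposited volume = 46.5 + 28.9 + 19.1 = 94.5 cm³.
Mass: 94.5 × 1.29 → 121.905 g.
At $50.6/kg: 121.905/1000 × 50.6 = $6.17.

$6.17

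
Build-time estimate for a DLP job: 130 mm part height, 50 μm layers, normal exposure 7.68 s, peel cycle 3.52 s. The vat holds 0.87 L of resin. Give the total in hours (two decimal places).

Number of layers: 130 / 0.05 → 2600 (rounded up).
Cycle time = 7.68 + 3.52 = 11.2 s.
Build time: 2600 × 11.2 s = 29120 s, i.e. 8.09 hours.

8.09 hours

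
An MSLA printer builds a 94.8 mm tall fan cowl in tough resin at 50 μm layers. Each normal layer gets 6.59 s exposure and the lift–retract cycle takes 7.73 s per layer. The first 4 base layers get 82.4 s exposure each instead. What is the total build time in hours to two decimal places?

7.63 hours

Layers = ⌈94.8/0.05⌉ = 1896.
Burn-in layers: 4 × (82.4 + 7.73) → 360.52 s.
Regular layers = 1892 × (6.59 + 7.73), so 27093.44 s.
Sum: 360.52 + 27093.44 = 27453.96 s → 7.63 hours.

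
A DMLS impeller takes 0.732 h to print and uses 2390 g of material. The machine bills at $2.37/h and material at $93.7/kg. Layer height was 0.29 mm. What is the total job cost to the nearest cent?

Machine-time cost: 2.37 × 0.732 → $1.73484.
Feedstock cost = 93.7 × 2390/1000 = $223.943.
Job cost: 1.73484 + 223.943 = 225.67784 ≈ $225.68.

$225.68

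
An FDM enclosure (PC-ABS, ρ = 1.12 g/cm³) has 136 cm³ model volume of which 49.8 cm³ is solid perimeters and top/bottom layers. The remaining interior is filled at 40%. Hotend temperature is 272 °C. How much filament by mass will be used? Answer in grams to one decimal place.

94.4 g

Infill region = 136 − 49.8, so 86.2 cm³.
Infill deposited = 0.40 × 86.2, so 34.48 cm³.
Total printed volume: 49.8 + 34.48 → 84.28 cm³.
Mass = 84.28 × 1.12, so 94.3936 g.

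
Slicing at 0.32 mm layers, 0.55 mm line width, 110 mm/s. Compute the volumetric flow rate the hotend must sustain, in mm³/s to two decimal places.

Bead cross-section = 0.32 × 0.55 = 0.176 mm².
Q = v·A = 110 × 0.176 = 19.36 mm³/s.

19.36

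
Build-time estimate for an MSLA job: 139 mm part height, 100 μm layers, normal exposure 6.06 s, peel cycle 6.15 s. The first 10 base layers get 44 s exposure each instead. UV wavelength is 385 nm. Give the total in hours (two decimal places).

4.82 hours

Layer count = ceil(139 / 0.1) = 1390.
Bottom layers: 10 × (44 + 6.15) → 501.5 s.
Remaining layers = 1380 × (6.06 + 6.15), so 16849.8 s.
Sum: 501.5 + 16849.8 = 17351.3 s → 4.82 hours.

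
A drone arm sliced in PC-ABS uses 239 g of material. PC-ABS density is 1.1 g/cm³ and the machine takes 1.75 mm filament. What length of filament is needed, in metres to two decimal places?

Volume = 239 g / 1.1 g·cm⁻³ = 217.2727 cm³ = 217272.7 mm³.
A = π r² = π × 0.875² = 2.4053 mm².
Length = 217272.7 / 2.4053 = 90330.81 mm = 90.33 m.

90.33 m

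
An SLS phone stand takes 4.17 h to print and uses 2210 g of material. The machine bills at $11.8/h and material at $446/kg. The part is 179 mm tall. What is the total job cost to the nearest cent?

$1034.87

Machine cost = 11.8 × 4.17, so $49.206.
Feedstock cost = 446 × 2210/1000 = $985.66.
Total = 49.206 + 985.66 = 1034.866 ≈ $1034.87.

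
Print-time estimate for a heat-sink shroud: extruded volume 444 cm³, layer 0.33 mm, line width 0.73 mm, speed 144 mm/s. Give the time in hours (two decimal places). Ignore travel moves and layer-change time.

3.56 hours

Extrusion cross-section = 0.33 × 0.73, so 0.2409 mm².
Toolpath length = 444 cm³ / 0.2409 mm² = 444000 / 0.2409 = 1843088.4 mm.
Time extruding: 1843088.4 / 144 → 12799.2 s.
12799.2 s = 3.56 hours.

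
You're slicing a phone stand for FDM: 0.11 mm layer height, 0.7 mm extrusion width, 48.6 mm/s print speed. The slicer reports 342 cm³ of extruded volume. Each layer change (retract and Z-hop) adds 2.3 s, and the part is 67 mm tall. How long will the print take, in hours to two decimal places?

Line area: 0.11 × 0.7 → 0.077 mm².
Path length: 342000 mm³ / 0.077 mm² → 4441558.4 mm.
Extrusion time = 4441558.4 / 48.6 = 91390.1 s.
Layers = ⌈67/0.11⌉ = 610.
Non-print overhead: 610 × 2.3 → 1403 s.
Total = 91390.1 + 1403 = 92793.1 s = 25.78 hours.

25.78 hours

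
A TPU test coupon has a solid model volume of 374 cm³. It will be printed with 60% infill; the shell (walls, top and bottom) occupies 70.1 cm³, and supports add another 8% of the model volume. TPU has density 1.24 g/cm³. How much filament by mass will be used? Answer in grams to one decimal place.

Interior volume = 374 − 70.1, so 303.9 cm³.
Deposited infill = 0.60 × 303.9 = 182.34 cm³.
Support: 0.08 × 374 → 29.92 cm³.
Total extruded = 70.1 + 182.34 + 29.92 = 282.36 cm³.
Mass = 282.36 × 1.24, so 350.1264 g.

350.1 g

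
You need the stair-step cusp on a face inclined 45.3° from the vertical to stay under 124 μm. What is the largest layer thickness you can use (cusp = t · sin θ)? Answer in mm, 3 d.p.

0.174 mm

t = h_c / sin θ = 0.124 / 0.7108 = 0.174 mm.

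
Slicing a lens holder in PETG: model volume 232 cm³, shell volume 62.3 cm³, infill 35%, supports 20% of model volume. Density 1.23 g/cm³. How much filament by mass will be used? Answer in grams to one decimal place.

206.8 g

Interior volume: 232 − 62.3 → 169.7 cm³.
Infill volume = 0.35 × 169.7 = 59.395 cm³.
Support: 0.20 × 232 → 46.4 cm³.
Total extruded: 62.3 + 59.395 + 46.4 → 168.095 cm³.
Mass = 168.095 × 1.23, so 206.75685 g.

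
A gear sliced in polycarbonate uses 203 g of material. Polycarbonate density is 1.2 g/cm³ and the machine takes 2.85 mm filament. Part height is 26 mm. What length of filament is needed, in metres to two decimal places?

26.52 m

Extruded volume: 203/1.2 = 169.1667 cm³ (169166.7 mm³).
A = π r² = π × 1.425² = 6.3794 mm².
Length = 169166.7 / 6.3794 = 26517.65 mm = 26.52 m.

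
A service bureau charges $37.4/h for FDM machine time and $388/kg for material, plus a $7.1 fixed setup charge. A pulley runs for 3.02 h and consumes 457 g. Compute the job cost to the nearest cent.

Time charge = 37.4 × 3.02, so $112.948.
Feedstock cost: 388 × 457/1000 → $177.316.
Total = 112.948 + 177.316 + 7.1 = 297.364 ≈ $297.36.

$297.36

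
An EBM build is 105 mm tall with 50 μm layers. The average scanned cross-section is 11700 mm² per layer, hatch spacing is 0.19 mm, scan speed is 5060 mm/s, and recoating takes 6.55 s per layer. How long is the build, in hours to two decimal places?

10.92 hours

Layers = ⌈105/0.05⌉ = 2100.
Hatch length per layer: 11700 / 0.19 → 61578.9 mm.
Scan time per layer: 61578.9 / 5060 → 12.1697 s.
Layer cycle = 12.1697 + 6.55 = 18.7197 s.
2100 layers × 18.7197 s/layer = 39311.37 s, i.e. 10.92 hours.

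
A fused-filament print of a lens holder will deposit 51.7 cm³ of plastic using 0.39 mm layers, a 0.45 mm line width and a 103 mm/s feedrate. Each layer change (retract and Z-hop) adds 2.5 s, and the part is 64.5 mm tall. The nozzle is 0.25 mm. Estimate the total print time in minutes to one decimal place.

54.6 minutes

Extrusion cross-section = 0.39 × 0.45 = 0.1755 mm².
Total extruded path = 51700/0.1755 = 294586.9 mm.
Print-move time = 294586.9 / 103 = 2860.1 s.
Layers = ⌈64.5/0.39⌉ = 166.
Non-print overhead: 166 × 2.5 → 415 s.
Altogether 2860.1 + 415 = 3275.1 s, i.e. 54.6 minutes.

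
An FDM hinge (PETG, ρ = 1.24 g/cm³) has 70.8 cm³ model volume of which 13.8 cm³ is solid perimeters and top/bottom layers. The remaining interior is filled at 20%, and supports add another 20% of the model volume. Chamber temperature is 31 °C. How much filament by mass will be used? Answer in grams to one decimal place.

Interior volume = 70.8 − 13.8, so 57 cm³.
Infill volume = 0.20 × 57, so 11.4 cm³.
Support: 0.20 × 70.8 → 14.16 cm³.
Total printed volume: 13.8 + 11.4 + 14.16 → 39.36 cm³.
Mass: 39.36 × 1.24 → 48.8064 g.

48.8 g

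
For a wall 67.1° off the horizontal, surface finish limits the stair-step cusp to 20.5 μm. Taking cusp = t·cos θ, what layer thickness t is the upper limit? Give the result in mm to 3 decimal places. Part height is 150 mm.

0.053 mm

t = h_c / cos θ = 0.0205 / 0.3891 = 0.053 mm.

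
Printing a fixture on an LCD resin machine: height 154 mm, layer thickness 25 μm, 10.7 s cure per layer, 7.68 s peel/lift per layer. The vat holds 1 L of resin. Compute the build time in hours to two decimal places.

31.45 hours

Layers = ⌈154/0.025⌉ = 6160.
Each layer takes = 10.7 + 7.68 = 18.38 s.
Total = 6160 × 18.38 = 113220.8 s = 31.45 hours.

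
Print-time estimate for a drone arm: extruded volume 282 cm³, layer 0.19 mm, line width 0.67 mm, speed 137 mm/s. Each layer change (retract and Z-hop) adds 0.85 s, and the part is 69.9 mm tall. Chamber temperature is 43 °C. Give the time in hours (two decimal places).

Extrusion cross-section = 0.19 × 0.67 = 0.1273 mm².
Path length: 282000 mm³ / 0.1273 mm² → 2215239.6 mm.
Extrusion time = 2215239.6 / 137 = 16169.6 s.
Layers = ⌈69.9/0.19⌉ = 368.
Layer-change overhead: 368 × 0.85 → 312.8 s.
Total = 16169.6 + 312.8 = 16482.4 s = 4.58 hours.

4.58 hours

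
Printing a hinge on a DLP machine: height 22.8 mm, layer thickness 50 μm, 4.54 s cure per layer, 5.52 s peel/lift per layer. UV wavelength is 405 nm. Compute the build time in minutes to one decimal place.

Layers = ⌈22.8/0.05⌉ = 456.
Per-layer time = 4.54 + 5.52, so 10.06 s.
Build time: 456 × 10.06 s = 4587.36 s, i.e. 76.5 minutes.

76.5 minutes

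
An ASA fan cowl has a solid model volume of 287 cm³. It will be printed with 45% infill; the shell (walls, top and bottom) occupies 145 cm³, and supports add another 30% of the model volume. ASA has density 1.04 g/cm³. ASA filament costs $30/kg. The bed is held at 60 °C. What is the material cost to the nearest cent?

Infill region: 287 − 145 → 142 cm³.
Deposited infill: 0.45 × 142 → 63.9 cm³.
Support = 0.30 × 287 = 86.1 cm³.
Deposited volume = 145 + 63.9 + 86.1 = 295 cm³.
Mass: 295 × 1.04 → 306.8 g.
At $30/kg: 306.8/1000 × 30 = $9.20.

$9.20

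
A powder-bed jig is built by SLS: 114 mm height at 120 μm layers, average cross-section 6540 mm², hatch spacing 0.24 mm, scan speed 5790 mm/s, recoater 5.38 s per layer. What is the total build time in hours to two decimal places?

2.66 hours

Number of layers: 114 / 0.12 → 950 (rounded up).
Scan path per layer = 6540 / 0.24, so 27250 mm.
Per-layer scan time = 27250 / 5790, so 4.7064 s.
Time per layer = 4.7064 + 5.38, so 10.0864 s.
Build time = 950 × 10.0864 = 9582.08 s = 2.66 hours.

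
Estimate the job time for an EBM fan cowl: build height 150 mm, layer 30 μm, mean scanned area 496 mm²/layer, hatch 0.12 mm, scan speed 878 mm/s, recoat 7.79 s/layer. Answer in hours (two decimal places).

Layers = ⌈150/0.03⌉ = 5000.
Hatch length per layer = 496 / 0.12, so 4133.3 mm.
Per-layer scan time: 4133.3 / 878 → 4.7076 s.
Time per layer: 4.7076 + 7.79 → 12.4976 s.
5000 layers × 12.4976 s/layer = 62488 s, i.e. 17.36 hours.

17.36 hours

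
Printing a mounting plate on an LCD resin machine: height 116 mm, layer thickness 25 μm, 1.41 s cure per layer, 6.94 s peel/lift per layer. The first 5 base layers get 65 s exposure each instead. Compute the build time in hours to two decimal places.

Layer count = ceil(116 / 0.025) = 4640.
Burn-in layers = 5 × (65 + 6.94) = 359.7 s.
Remaining layers: 4635 × (1.41 + 6.94) → 38702.25 s.
Sum: 359.7 + 38702.25 = 39061.95 s → 10.85 hours.

10.85 hours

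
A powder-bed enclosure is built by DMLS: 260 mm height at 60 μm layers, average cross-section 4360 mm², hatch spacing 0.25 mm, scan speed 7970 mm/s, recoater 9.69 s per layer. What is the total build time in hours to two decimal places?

14.30 hours

Layers = ⌈260/0.06⌉ = 4334.
Hatch length per layer: 4360 / 0.25 → 17440 mm.
Laser time per layer = 17440 / 7970 = 2.1882 s.
Time per layer: 2.1882 + 9.69 → 11.8782 s.
Build time = 4334 × 11.8782 = 51480.1188 s = 14.30 hours.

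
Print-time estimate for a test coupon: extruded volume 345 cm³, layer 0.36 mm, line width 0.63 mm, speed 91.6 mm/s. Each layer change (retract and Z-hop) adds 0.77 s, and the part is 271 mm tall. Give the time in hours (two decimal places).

Extrusion cross-section = 0.36 × 0.63 = 0.2268 mm².
Total extruded path = 345000/0.2268 = 1521164 mm.
Time extruding = 1521164 / 91.6, so 16606.6 s.
Layers = ⌈271/0.36⌉ = 753.
Non-print overhead: 753 × 0.77 → 579.81 s.
Total = 16606.6 + 579.81 = 17186.41 s = 4.77 hours.

4.77 hours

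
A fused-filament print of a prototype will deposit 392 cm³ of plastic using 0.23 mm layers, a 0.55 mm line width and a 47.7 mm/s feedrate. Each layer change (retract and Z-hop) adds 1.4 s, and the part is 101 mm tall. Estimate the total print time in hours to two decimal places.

18.22 hours

Extrusion cross-section = 0.23 × 0.55, so 0.1265 mm².
Toolpath length = 392 cm³ / 0.1265 mm² = 392000 / 0.1265 = 3098814.2 mm.
Print-move time = 3098814.2 / 47.7 = 64964.7 s.
Layers = ⌈101/0.23⌉ = 440.
Z-hop total: 440 × 1.4 → 616 s.
Altogether 64964.7 + 616 = 65580.7 s, i.e. 18.22 hours.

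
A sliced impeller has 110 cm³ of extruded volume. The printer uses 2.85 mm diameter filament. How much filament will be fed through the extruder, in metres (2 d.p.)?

Filament cross-section = π × (2.85/2)² = 6.3794 mm².
Length = 110 cm³ / 6.3794 mm² = 110000 / 6.3794 = 17243 mm = 17.24 m.

17.24 m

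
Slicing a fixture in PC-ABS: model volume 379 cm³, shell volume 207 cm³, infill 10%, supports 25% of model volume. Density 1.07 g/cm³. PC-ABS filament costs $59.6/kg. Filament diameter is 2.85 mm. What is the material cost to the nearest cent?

Interior volume: 379 − 207 → 172 cm³.
Deposited infill = 0.10 × 172, so 17.2 cm³.
Support = 0.25 × 379 = 94.75 cm³.
Deposited volume = 207 + 17.2 + 94.75, so 318.95 cm³.
Mass: 318.95 × 1.07 → 341.2765 g.
Cost = 341.2765 g / 1000 × $59.6/kg = $20.34.

$20.34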